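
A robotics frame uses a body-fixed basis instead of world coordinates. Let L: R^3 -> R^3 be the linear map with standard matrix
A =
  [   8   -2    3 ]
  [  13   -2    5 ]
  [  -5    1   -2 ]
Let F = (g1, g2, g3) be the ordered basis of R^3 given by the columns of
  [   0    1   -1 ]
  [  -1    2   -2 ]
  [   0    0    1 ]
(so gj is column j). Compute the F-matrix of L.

With P the matrix whose columns are g1, ..., g3, [L]_F = P^(-1) A P.
Column by column: L(g1) = A g1 = [2, 2, -1]; its F-coordinates [2, 1, -1] give column 1.
Continuing for each basis vector yields [L]_F = [[2, -1, 2], [1, 1, 0], [-1, -3, 1]].

[[2, -1, 2], [1, 1, 0], [-1, -3, 1]]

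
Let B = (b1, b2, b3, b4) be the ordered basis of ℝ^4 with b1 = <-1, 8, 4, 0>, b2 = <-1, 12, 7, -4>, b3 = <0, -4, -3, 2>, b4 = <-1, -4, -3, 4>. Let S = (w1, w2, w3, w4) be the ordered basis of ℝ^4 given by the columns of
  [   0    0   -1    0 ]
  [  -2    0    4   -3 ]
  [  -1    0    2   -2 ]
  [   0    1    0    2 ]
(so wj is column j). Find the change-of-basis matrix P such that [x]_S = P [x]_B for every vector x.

Column j of P is [bj]_S, since P maps B-coordinates to S-coordinates.
Expressing b1 in S: b1 = -2w1 + 0·w2 + w3 + 0·w4, so column 1 of P is <-2, 0, 1, 0>.
Doing the same for each bj gives P = [[-2, -1, -1, 1], [0, 0, -2, 0], [1, 1, 0, 1], [0, -2, 2, 2]].

[[-2, -1, -1, 1], [0, 0, -2, 0], [1, 1, 0, 1], [0, -2, 2, 2]]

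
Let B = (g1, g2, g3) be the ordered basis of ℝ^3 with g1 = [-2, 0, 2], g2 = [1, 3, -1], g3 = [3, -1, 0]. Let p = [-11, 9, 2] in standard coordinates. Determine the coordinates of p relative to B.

[2, 2, -3]

[p]_B is the unique c with M c = p, where M has columns g1, ..., g3.
Row-reducing the augmented matrix [M | p] gives c = (2, 2, -3).
Check: 2g1 + 2g2 - 3g3 = [-11, 9, 2].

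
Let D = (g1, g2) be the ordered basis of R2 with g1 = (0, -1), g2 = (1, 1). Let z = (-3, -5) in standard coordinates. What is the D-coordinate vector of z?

Write z = c_1 g1 + c_2 g2 and solve for the c_i.
System: 0c_1 + c_2 = -3, -c_1 + c_2 = -5; solving gives c_1 = 2, c_2 = -3.
Check: 2g1 - 3g2 = (-3, -5).

(2, -3)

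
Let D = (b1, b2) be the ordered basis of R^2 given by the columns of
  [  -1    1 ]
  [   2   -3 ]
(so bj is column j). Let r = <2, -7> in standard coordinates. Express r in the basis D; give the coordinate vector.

<1, 3>

[r]_D is the unique c with M c = r, where M has columns b1, b2.
System: -c_1 + c_2 = 2, 2c_1 - 3c_2 = -7; solving gives c_1 = 1, c_2 = 3.
Check: b1 + 3b2 = <2, -7>.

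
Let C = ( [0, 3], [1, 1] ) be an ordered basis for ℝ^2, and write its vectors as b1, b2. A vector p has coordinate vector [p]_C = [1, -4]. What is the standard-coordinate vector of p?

The coordinates say p = b1 - 4b2; adding the scaled basis vectors gives [-4, -1].

[-4, -1]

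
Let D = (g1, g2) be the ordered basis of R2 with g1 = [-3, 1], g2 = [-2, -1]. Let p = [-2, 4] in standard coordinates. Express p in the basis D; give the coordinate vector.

[2, -2]

Write p = c_1 g1 + c_2 g2 and solve for the c_i.
System: -3c_1 - 2c_2 = -2, c_1 - c_2 = 4; solving gives c_1 = 2, c_2 = -2.
Check: 2g1 - 2g2 = [-2, 4].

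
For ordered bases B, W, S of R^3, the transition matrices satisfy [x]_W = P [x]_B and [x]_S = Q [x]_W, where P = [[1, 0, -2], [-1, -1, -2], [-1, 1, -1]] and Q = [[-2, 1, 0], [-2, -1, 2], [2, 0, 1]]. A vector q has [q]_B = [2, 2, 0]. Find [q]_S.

[-8, 0, 4]

Apply P to get W-coordinates [2, -4, 0], then Q to get S-coordinates.
The result is [q]_S = [-8, 0, 4].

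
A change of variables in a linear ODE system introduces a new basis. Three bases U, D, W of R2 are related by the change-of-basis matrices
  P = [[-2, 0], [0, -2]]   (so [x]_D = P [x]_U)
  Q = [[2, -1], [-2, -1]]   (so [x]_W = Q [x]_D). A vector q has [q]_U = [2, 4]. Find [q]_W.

Composing the changes, [q]_W = Q P [q]_U.
Q P = [[-4, 2], [4, 2]]; applying this to [2, 4] gives [0, 16].

[0, 16]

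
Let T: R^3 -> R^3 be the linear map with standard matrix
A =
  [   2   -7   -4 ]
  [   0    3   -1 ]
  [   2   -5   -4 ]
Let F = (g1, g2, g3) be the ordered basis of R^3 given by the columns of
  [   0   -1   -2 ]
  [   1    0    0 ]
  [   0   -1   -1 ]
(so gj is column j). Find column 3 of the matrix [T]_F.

<1, 0, 0>

Compute T(g3) = A g3 = <0, 1, 0> in standard coordinates.
Then write this in F-coordinates: solve for y in y_1 g1 + ... + y_3 g3 = <0, 1, 0>.
This gives y = <1, 0, 0>, which is column 3 of [T]_F.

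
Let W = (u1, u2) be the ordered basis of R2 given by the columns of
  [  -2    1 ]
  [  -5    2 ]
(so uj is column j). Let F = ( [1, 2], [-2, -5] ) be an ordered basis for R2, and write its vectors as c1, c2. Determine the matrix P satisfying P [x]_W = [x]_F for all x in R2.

[[0, 1], [1, 0]]

Take x = uj: its W-coordinates are the j-th standard unit vector, so P e_j — column j of P — equals [uj]_F.
u1 = 0·c1 + c2, giving column 1 = [0, 1]; repeating for each j gives P = [[0, 1], [1, 0]].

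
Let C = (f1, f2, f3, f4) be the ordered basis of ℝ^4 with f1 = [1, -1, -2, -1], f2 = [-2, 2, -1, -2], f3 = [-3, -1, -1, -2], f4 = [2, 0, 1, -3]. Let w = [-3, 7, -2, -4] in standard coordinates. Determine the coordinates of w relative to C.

[0, 3, -1, 0]

We seek scalars with c_1 f1 + ... + c_4 f4 = w; equivalently solve M c = w where the columns of M are f1, ..., f4.
Row-reducing the augmented matrix [M | w] gives c = (0, 3, -1, 0).
Check: 0·f1 + 3f2 - f3 + 0·f4 = [-3, 7, -2, -4].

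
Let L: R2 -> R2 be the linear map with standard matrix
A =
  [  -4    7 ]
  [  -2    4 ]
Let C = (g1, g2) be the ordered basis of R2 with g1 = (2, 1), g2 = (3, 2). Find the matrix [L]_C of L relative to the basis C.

The j-th column of [L]_C is [L(gj)]_C.
L(g1) = A g1 = (-1, 0) = -2g1 + g2, so column 1 is (-2, 1).
Repeating for g2 and assembling the columns gives [[-2, -2], [1, 2]].

[[-2, -2], [1, 2]]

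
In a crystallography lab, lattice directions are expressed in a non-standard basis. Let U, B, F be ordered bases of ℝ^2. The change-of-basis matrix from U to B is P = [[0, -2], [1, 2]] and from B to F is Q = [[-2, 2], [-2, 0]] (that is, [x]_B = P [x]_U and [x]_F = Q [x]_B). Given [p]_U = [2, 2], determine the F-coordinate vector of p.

[20, 8]

Composing the changes, [p]_F = Q P [p]_U.
Q P = [[2, 8], [0, 4]]; applying this to [2, 2] gives [20, 8].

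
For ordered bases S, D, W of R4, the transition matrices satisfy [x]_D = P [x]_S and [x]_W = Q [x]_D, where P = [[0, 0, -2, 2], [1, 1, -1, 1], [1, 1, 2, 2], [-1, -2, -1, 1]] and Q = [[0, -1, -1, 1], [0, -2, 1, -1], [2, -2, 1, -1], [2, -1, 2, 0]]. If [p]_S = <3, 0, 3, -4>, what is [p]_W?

<-7, 19, -9, -22>

First [p]_D = P [p]_S = <-14, -4, 1, -10>.
Then [p]_W = Q [p]_D = <-7, 19, -9, -22>.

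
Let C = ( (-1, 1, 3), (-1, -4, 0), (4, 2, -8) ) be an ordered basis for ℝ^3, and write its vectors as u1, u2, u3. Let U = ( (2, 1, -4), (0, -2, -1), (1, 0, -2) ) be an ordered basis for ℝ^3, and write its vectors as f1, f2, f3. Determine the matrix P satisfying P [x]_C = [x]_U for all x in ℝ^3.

Let M have columns uj and N have columns fj. Then for every x, N [x]_U = x = M [x]_C, so P = N^(-1) M.
Since det N = -1, N^(-1) has integer entries; multiplying gives P = [[-1, 0, 2], [-1, 2, 0], [1, -1, 0]].

[[-1, 0, 2], [-1, 2, 0], [1, -1, 0]]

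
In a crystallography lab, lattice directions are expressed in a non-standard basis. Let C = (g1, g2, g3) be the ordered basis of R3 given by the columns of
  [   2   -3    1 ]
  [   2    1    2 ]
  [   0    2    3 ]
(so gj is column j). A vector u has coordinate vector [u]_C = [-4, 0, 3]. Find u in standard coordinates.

u = M [u]_C, where M has columns g1, ..., g3.
Carrying out the matrix-vector product, u = [-5, -2, 9].

[-5, -2, 9]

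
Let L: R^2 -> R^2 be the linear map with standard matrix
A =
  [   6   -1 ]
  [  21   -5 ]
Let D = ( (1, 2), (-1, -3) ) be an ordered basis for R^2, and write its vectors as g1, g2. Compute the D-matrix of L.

The j-th column of [L]_D is [L(gj)]_D.
L(g1) = A g1 = (4, 11) = g1 - 3g2, so column 1 is (1, -3).
Repeating for g2 and assembling the columns gives [[1, -3], [-3, 0]].

[[1, -3], [-3, 0]]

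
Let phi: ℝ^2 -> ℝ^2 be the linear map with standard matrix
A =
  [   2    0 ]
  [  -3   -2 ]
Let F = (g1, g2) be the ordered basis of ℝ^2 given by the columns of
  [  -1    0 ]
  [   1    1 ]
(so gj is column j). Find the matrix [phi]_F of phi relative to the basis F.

[[2, 0], [-1, -2]]

The j-th column of [phi]_F is [phi(gj)]_F.
phi(g1) = A g1 = (-2, 1) = 2g1 - g2, so column 1 is (2, -1).
Repeating for g2 and assembling the columns gives [[2, 0], [-1, -2]].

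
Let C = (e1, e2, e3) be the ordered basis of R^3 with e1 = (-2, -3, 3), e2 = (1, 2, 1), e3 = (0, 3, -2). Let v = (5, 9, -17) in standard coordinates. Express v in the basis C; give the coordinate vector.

Write v = c_1 e1 + ... + c_3 e3 and solve for the c_i.
Row-reducing the augmented matrix [M | v] gives c = (-4, -3, 1).
Check: -4e1 - 3e2 + e3 = (5, 9, -17).

(-4, -3, 1)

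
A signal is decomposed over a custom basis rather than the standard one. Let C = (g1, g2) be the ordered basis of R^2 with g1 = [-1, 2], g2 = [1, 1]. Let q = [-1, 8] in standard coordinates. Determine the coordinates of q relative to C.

[3, 2]

[q]_C is the unique c with M c = q, where M has columns g1, g2.
System: -c_1 + c_2 = -1, 2c_1 + c_2 = 8; solving gives c_1 = 3, c_2 = 2.
Check: 3g1 + 2g2 = [-1, 8].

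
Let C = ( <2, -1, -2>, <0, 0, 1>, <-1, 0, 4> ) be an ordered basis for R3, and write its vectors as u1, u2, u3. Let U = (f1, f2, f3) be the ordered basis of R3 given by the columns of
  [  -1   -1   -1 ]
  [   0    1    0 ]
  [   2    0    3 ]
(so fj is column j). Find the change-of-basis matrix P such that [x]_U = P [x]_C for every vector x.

Take x = uj: its C-coordinates are the j-th standard unit vector, so P e_j — column j of P — equals [uj]_U.
u1 = -f1 - f2 + 0·f3, giving column 1 = <-1, -1, 0>; repeating for each j gives P = [[-1, -1, -1], [-1, 0, 0], [0, 1, 2]].

[[-1, -1, -1], [-1, 0, 0], [0, 1, 2]]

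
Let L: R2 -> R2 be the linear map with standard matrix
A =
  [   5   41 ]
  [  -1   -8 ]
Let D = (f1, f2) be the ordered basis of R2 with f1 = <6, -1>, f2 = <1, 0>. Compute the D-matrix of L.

The j-th column of [L]_D is [L(fj)]_D.
L(f1) = A f1 = <-11, 2> = -2f1 + f2, so column 1 is <-2, 1>.
Repeating for f2 and assembling the columns gives [[-2, 1], [1, -1]].

[[-2, 1], [1, -1]]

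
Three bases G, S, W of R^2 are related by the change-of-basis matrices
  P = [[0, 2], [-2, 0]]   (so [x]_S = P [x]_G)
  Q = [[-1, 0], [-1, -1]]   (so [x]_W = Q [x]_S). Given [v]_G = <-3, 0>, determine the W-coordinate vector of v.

Apply P to get S-coordinates <0, 6>, then Q to get W-coordinates.
The result is [v]_W = <0, -6>.

<0, -6>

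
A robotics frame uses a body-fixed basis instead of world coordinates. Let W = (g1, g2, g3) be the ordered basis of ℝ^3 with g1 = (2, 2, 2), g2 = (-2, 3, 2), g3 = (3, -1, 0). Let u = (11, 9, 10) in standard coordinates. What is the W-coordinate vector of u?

(3, 2, 3)

[u]_W is the unique c with M c = u, where M has columns g1, ..., g3.
Gaussian elimination on [M | u] yields c = (3, 2, 3).
Check: 3g1 + 2g2 + 3g3 = (11, 9, 10).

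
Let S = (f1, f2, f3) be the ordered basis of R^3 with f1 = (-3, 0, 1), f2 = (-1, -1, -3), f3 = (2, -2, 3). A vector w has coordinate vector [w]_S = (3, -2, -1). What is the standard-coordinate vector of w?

(-9, 4, 6)

The coordinates say w = 3f1 - 2f2 - f3; adding the scaled basis vectors gives (-9, 4, 6).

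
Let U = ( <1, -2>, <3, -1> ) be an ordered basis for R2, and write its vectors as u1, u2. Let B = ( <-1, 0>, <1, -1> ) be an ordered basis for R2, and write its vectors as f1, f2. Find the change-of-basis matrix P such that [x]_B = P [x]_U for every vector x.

[[1, -2], [2, 1]]

Let M have columns uj and N have columns fj. Then for every x, N [x]_B = x = M [x]_U, so P = N^(-1) M.
Since det N = 1, N^(-1) has integer entries; multiplying gives P = [[1, -2], [2, 1]].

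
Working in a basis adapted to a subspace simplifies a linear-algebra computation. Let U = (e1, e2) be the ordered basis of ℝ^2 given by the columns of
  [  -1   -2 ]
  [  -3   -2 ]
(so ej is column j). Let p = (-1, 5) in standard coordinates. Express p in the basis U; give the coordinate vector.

We seek scalars with c_1 e1 + c_2 e2 = p; equivalently solve M c = p where the columns of M are e1, e2.
System: -c_1 - 2c_2 = -1, -3c_1 - 2c_2 = 5; solving gives c_1 = -3, c_2 = 2.
Check: -3e1 + 2e2 = (-1, 5).

(-3, 2)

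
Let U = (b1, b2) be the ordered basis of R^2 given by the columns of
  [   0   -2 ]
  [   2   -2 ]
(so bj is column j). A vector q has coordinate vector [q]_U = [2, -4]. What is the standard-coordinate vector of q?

[8, 12]

q = M [q]_U, where M has columns b1, b2.
Carrying out the matrix-vector product, q = [8, 12].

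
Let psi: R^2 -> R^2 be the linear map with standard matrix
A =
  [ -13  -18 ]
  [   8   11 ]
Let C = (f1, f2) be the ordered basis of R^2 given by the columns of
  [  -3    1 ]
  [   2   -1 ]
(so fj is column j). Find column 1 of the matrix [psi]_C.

Column 1 of [psi]_C is the C-coordinate vector of psi(f1).
In standard coordinates psi(f1) = A f1 = <3, -2>.
Converting to C: <3, -2> = -f1 + 0·f2, so the coordinate vector is <-1, 0>.

<-1, 0>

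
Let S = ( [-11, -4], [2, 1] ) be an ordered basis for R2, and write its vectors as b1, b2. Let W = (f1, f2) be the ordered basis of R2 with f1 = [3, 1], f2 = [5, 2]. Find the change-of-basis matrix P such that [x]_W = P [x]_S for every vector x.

[[-2, -1], [-1, 1]]

Column j of P is [bj]_W, since P maps S-coordinates to W-coordinates.
Expressing b1 in W: b1 = -2f1 - f2, so column 1 of P is [-2, -1].
Doing the same for each bj gives P = [[-2, -1], [-1, 1]].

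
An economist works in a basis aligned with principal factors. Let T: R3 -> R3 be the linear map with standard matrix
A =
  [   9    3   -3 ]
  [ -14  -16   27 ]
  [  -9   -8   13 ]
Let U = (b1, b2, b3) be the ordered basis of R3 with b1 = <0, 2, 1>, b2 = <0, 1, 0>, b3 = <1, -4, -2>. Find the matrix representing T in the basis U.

[[3, -2, 3], [1, 0, 2], [3, 3, 3]]

With P the matrix whose columns are b1, ..., b3, [T]_U = P^(-1) A P.
Column by column: T(b1) = A b1 = <3, -5, -3>; its U-coordinates <3, 1, 3> give column 1.
Continuing for each basis vector yields [T]_U = [[3, -2, 3], [1, 0, 2], [3, 3, 3]].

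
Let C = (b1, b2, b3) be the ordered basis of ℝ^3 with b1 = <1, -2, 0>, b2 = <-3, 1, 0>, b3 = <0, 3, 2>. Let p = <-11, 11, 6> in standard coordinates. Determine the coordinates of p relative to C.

We seek scalars with c_1 b1 + ... + c_3 b3 = p; equivalently solve M c = p where the columns of M are b1, ..., b3.
Solving this 3x3 system gives c = (1, 4, 3).
Check: b1 + 4b2 + 3b3 = <-11, 11, 6>.

<1, 4, 3>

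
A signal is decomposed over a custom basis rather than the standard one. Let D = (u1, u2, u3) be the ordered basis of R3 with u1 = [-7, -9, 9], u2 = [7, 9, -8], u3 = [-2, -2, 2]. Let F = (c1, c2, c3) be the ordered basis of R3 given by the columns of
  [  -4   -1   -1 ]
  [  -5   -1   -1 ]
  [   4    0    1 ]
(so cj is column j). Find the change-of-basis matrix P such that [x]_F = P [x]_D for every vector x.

Take x = uj: its D-coordinates are the j-th standard unit vector, so P e_j — column j of P — equals [uj]_F.
u1 = 2c1 - 2c2 + c3, giving column 1 = [2, -2, 1]; repeating for each j gives P = [[2, -2, 0], [-2, 1, 0], [1, 0, 2]].

[[2, -2, 0], [-2, 1, 0], [1, 0, 2]]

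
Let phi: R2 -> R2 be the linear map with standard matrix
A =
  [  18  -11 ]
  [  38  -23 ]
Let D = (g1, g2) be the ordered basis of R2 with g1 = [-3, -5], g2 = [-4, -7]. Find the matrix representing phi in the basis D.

The j-th column of [phi]_D is [phi(gj)]_D.
phi(g1) = A g1 = [1, 1] = -3g1 + 2g2, so column 1 is [-3, 2].
Repeating for g2 and assembling the columns gives [[-3, 1], [2, -2]].

[[-3, 1], [2, -2]]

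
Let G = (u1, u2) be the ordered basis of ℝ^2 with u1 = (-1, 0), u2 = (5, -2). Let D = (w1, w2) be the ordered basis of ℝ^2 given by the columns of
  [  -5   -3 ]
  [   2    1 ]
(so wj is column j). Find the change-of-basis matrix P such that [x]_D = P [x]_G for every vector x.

Take x = uj: its G-coordinates are the j-th standard unit vector, so P e_j — column j of P — equals [uj]_D.
u1 = -w1 + 2w2, giving column 1 = (-1, 2); repeating for each j gives P = [[-1, -1], [2, 0]].

[[-1, -1], [2, 0]]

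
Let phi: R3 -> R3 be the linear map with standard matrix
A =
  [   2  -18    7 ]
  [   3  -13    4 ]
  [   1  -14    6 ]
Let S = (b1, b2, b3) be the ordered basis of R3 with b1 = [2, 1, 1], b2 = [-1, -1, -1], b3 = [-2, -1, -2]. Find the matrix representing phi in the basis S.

The j-th column of [phi]_S is [phi(bj)]_S.
phi(b1) = A b1 = [-7, -3, -6] = -b1 - b2 + 3b3, so column 1 is [-1, -1, 3].
Repeating for b2, b3 and assembling the columns gives [[-1, 2, 0], [-1, -3, 2], [3, -1, -1]].

[[-1, 2, 0], [-1, -3, 2], [3, -1, -1]]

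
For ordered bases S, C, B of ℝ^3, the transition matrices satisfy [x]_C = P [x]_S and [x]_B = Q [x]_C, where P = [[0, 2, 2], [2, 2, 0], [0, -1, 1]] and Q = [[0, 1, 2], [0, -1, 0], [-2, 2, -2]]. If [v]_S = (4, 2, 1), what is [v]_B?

Apply P to get C-coordinates (6, 12, -1), then Q to get B-coordinates.
The result is [v]_B = (10, -12, 14).

(10, -12, 14)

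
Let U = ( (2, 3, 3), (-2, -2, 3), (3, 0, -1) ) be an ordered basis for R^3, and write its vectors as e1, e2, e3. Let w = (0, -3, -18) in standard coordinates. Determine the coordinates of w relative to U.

[w]_U is the unique c with M c = w, where M has columns e1, ..., e3.
Row-reducing the augmented matrix [M | w] gives c = (-3, -3, 0).
Check: -3e1 - 3e2 + 0·e3 = (0, -3, -18).

(-3, -3, 0)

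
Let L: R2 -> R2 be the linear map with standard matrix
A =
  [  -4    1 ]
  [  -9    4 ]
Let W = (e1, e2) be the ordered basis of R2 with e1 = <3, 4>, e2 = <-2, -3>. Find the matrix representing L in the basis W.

[[-2, 3], [1, 2]]

Let P have columns e1, e2. Then [L]_W = P^(-1) A P.
Here det P = -1, so P^(-1) is integer; computing A P first and then P^(-1)(A P) gives [[-2, 3], [1, 2]].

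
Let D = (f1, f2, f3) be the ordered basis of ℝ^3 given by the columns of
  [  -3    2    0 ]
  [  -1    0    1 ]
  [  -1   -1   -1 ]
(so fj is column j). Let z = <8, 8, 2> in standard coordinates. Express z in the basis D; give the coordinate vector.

<-4, -2, 4>

[z]_D is the unique c with M c = z, where M has columns f1, ..., f3.
Gaussian elimination on [M | z] yields c = (-4, -2, 4).
Check: -4f1 - 2f2 + 4f3 = <8, 8, 2>.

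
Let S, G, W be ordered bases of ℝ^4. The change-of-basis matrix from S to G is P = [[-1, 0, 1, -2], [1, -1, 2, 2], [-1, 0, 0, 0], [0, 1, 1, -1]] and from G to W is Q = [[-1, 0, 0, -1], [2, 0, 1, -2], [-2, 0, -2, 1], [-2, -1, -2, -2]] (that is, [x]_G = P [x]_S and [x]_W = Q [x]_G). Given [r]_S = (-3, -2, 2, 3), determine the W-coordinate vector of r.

(4, 7, -7, -7)

First [r]_G = P [r]_S = (-1, 9, 3, -3).
Then [r]_W = Q [r]_G = (4, 7, -7, -7).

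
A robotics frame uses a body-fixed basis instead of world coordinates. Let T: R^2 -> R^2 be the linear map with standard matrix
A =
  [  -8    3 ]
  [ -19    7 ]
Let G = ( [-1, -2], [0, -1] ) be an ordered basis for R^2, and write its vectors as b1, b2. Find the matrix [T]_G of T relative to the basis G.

[[-2, 3], [-1, 1]]

Let P have columns b1, b2. Then [T]_G = P^(-1) A P.
Here det P = 1, so P^(-1) is integer; computing A P first and then P^(-1)(A P) gives [[-2, 3], [-1, 1]].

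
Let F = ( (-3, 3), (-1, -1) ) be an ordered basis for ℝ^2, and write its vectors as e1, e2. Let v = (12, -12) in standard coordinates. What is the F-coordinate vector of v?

(-4, 0)

[v]_F is the unique c with M c = v, where M has columns e1, e2.
System: -3c_1 - c_2 = 12, 3c_1 - c_2 = -12; solving gives c_1 = -4, c_2 = 0.
Check: -4e1 + 0·e2 = (12, -12).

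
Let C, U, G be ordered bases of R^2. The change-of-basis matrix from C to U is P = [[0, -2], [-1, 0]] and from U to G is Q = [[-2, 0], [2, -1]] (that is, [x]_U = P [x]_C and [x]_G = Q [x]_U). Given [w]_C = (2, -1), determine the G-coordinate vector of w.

(-4, 6)

Apply P to get U-coordinates (2, -2), then Q to get G-coordinates.
The result is [w]_G = (-4, 6).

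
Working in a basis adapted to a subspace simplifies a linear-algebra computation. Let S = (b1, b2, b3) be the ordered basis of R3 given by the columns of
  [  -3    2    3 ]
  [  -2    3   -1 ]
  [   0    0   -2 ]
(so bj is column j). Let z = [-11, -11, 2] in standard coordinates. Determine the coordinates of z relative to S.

[z]_S is the unique c with M c = z, where M has columns b1, ..., b3.
Solving this 3x3 system gives c = (0, -4, -1).
Check: 0·b1 - 4b2 - b3 = [-11, -11, 2].

[0, -4, -1]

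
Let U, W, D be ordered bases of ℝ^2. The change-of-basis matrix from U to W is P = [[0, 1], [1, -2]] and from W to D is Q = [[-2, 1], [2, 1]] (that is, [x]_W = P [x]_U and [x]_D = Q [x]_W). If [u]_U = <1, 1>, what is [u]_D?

<-3, 1>

Apply P to get W-coordinates <1, -1>, then Q to get D-coordinates.
The result is [u]_D = <-3, 1>.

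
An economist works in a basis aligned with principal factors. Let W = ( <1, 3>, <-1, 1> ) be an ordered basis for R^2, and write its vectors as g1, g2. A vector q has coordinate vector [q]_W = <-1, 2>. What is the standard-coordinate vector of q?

<-3, -1>

The coordinates say q = -g1 + 2g2; adding the scaled basis vectors gives <-3, -1>.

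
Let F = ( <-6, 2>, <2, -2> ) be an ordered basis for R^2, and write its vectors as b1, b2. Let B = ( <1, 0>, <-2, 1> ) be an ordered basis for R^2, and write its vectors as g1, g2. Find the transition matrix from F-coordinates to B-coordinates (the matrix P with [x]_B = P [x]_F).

[[-2, -2], [2, -2]]

Column j of P is [bj]_B, since P maps F-coordinates to B-coordinates.
Expressing b1 in B: b1 = -2g1 + 2g2, so column 1 of P is <-2, 2>.
Doing the same for each bj gives P = [[-2, -2], [2, -2]].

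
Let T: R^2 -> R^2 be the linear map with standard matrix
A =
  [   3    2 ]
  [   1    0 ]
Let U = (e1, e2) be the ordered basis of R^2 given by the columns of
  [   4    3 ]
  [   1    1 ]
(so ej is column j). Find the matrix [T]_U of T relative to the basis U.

[[2, 2], [2, 1]]

Let P have columns e1, e2. Then [T]_U = P^(-1) A P.
Here det P = 1, so P^(-1) is integer; computing A P first and then P^(-1)(A P) gives [[2, 2], [2, 1]].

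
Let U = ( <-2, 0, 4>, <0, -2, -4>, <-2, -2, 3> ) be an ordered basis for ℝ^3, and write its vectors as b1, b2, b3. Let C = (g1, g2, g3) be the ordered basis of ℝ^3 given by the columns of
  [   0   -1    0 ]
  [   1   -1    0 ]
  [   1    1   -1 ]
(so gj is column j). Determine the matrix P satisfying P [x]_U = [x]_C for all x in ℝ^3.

[[2, -2, 0], [2, 0, 2], [0, 2, -1]]

Take x = bj: its U-coordinates are the j-th standard unit vector, so P e_j — column j of P — equals [bj]_C.
b1 = 2g1 + 2g2 + 0·g3, giving column 1 = <2, 2, 0>; repeating for each j gives P = [[2, -2, 0], [2, 0, 2], [0, 2, -1]].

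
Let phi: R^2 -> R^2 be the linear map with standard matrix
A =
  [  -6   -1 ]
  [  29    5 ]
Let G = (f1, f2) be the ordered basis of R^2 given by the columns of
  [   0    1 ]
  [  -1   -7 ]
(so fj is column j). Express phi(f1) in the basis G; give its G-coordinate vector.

Column 1 of [phi]_G is the G-coordinate vector of phi(f1).
In standard coordinates phi(f1) = A f1 = <1, -5>.
Converting to G: <1, -5> = -2f1 + f2, so the coordinate vector is <-2, 1>.

<-2, 1>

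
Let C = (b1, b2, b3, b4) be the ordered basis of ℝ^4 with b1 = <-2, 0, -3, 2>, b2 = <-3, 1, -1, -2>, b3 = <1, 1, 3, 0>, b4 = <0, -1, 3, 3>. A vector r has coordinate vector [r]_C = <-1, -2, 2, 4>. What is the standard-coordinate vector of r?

r = M [r]_C, where M has columns b1, ..., b4.
Carrying out the matrix-vector product, r = <10, -4, 23, 14>.

<10, -4, 23, 14>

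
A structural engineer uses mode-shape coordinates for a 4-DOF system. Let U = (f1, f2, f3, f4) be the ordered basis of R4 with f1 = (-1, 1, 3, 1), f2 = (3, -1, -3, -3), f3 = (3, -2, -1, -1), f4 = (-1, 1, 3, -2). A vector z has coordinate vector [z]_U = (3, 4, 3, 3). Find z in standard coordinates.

The coordinates say z = 3f1 + 4f2 + 3f3 + 3f4; adding the scaled basis vectors gives (15, -4, 3, -18).

(15, -4, 3, -18)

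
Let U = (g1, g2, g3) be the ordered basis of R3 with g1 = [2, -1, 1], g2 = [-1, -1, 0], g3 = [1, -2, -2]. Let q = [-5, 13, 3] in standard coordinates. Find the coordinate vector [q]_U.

Write q = c_1 g1 + ... + c_3 g3 and solve for the c_i.
Solving this 3x3 system gives c = (-3, -4, -3).
Check: -3g1 - 4g2 - 3g3 = [-5, 13, 3].

[-3, -4, -3]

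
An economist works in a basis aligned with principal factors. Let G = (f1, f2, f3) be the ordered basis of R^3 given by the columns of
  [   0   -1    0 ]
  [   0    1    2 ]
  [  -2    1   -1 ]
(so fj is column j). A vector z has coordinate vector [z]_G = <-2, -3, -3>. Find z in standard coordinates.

z = M [z]_G, where M has columns f1, ..., f3.
Carrying out the matrix-vector product, z = <3, -9, 4>.

<3, -9, 4>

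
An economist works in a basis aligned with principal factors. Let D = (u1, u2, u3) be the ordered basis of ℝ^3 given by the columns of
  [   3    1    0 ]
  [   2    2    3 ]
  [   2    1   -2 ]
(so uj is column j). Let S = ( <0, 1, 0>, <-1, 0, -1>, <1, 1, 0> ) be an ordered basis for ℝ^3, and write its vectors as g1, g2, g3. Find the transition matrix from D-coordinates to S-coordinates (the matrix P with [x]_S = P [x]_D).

[[1, 2, 1], [-2, -1, 2], [1, 0, 2]]

Let M have columns uj and N have columns gj. Then for every x, N [x]_S = x = M [x]_D, so P = N^(-1) M.
Since det N = -1, N^(-1) has integer entries; multiplying gives P = [[1, 2, 1], [-2, -1, 2], [1, 0, 2]].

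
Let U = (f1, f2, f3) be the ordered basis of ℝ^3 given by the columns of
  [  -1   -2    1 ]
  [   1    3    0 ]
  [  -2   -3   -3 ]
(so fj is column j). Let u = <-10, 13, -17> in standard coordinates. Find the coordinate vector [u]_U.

<4, 3, 0>

[u]_U is the unique c with M c = u, where M has columns f1, ..., f3.
Solving this 3x3 system gives c = (4, 3, 0).
Check: 4f1 + 3f2 + 0·f3 = <-10, 13, -17>.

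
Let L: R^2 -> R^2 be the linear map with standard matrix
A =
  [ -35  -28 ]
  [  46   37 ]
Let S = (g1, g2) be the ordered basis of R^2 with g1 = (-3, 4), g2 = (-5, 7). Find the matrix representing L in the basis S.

[[-1, 2], [2, 3]]

With P the matrix whose columns are g1, g2, [L]_S = P^(-1) A P.
Column by column: L(g1) = A g1 = (-7, 10); its S-coordinates (-1, 2) give column 1.
Continuing for each basis vector yields [L]_S = [[-1, 2], [2, 3]].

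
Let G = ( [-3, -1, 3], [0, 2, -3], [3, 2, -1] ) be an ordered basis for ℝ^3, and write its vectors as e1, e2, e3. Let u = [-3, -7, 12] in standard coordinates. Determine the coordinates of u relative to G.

Write u = c_1 e1 + ... + c_3 e3 and solve for the c_i.
Row-reducing the augmented matrix [M | u] gives c = (1, -3, 0).
Check: e1 - 3e2 + 0·e3 = [-3, -7, 12].

[1, -3, 0]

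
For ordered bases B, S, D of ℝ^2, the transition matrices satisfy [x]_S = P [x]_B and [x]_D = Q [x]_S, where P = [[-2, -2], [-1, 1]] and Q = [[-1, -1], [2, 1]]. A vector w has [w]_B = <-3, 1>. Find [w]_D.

<-8, 12>

Composing the changes, [w]_D = Q P [w]_B.
Q P = [[3, 1], [-5, -3]]; applying this to <-3, 1> gives <-8, 12>.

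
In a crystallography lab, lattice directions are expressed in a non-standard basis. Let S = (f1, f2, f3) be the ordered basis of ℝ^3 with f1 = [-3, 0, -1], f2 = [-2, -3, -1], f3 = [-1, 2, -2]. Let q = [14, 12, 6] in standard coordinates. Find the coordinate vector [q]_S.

[-2, -4, 0]

We seek scalars with c_1 f1 + ... + c_3 f3 = q; equivalently solve M c = q where the columns of M are f1, ..., f3.
Solving this 3x3 system gives c = (-2, -4, 0).
Check: -2f1 - 4f2 + 0·f3 = [14, 12, 6].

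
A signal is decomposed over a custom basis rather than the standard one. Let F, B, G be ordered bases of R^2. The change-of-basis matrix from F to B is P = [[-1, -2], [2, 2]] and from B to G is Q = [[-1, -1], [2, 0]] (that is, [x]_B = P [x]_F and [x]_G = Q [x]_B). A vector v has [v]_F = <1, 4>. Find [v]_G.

<-1, -18>

Composing the changes, [v]_G = Q P [v]_F.
Q P = [[-1, 0], [-2, -4]]; applying this to <1, 4> gives <-1, -18>.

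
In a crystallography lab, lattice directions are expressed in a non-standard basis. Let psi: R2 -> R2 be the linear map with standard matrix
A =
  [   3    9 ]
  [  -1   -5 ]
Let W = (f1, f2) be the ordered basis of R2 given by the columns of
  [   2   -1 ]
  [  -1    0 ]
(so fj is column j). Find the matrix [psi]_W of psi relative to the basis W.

[[-3, -1], [-3, 1]]

With P the matrix whose columns are f1, f2, [psi]_W = P^(-1) A P.
Column by column: psi(f1) = A f1 = [-3, 3]; its W-coordinates [-3, -3] give column 1.
Continuing for each basis vector yields [psi]_W = [[-3, -1], [-3, 1]].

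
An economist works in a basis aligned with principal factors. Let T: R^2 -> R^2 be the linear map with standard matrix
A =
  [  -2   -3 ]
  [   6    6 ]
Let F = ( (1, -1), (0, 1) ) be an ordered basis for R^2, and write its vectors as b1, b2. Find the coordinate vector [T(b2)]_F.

Compute T(b2) = A b2 = (-3, 6) in standard coordinates.
Then write this in F-coordinates: solve for y in y_1 b1 + y_2 b2 = (-3, 6).
This gives y = (-3, 3), which is column 2 of [T]_F.

(-3, 3)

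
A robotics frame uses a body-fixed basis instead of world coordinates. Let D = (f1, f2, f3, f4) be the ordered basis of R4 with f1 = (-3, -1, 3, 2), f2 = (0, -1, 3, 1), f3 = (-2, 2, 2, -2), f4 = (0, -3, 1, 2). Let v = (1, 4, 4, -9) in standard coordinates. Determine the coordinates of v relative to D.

[v]_D is the unique c with M c = v, where M has columns f1, ..., f4.
Row-reducing the augmented matrix [M | v] gives c = (-3, 1, 4, 2).
Check: -3f1 + f2 + 4f3 + 2f4 = (1, 4, 4, -9).

(-3, 1, 4, 2)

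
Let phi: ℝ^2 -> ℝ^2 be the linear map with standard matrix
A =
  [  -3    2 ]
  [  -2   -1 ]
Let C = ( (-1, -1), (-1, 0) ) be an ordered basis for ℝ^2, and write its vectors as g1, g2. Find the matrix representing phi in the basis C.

Let P have columns g1, g2. Then [phi]_C = P^(-1) A P.
Here det P = -1, so P^(-1) is integer; computing A P first and then P^(-1)(A P) gives [[-3, -2], [2, -1]].

[[-3, -2], [2, -1]]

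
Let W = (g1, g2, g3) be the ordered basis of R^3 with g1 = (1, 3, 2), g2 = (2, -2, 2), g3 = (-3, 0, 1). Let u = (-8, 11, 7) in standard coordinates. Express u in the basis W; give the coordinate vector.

(3, -1, 3)

Write u = c_1 g1 + ... + c_3 g3 and solve for the c_i.
Gaussian elimination on [M | u] yields c = (3, -1, 3).
Check: 3g1 - g2 + 3g3 = (-8, 11, 7).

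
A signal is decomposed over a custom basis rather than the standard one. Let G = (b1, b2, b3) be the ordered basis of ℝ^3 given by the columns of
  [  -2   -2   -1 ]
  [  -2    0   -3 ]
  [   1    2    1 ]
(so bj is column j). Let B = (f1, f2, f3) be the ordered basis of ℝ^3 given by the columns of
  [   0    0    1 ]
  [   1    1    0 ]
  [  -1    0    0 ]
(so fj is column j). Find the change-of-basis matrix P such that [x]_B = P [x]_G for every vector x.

Take x = bj: its G-coordinates are the j-th standard unit vector, so P e_j — column j of P — equals [bj]_B.
b1 = -f1 - f2 - 2f3, giving column 1 = <-1, -1, -2>; repeating for each j gives P = [[-1, -2, -1], [-1, 2, -2], [-2, -2, -1]].

[[-1, -2, -1], [-1, 2, -2], [-2, -2, -1]]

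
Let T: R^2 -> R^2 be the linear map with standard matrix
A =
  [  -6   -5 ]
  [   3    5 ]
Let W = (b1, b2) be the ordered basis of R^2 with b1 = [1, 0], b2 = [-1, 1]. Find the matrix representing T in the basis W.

[[-3, 3], [3, 2]]

Let P have columns b1, b2. Then [T]_W = P^(-1) A P.
Here det P = 1, so P^(-1) is integer; computing A P first and then P^(-1)(A P) gives [[-3, 3], [3, 2]].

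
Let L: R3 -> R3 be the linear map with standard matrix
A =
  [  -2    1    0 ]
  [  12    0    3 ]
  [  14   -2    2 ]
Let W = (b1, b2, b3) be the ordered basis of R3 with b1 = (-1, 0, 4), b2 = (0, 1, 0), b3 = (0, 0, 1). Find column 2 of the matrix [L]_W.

(-1, 0, 2)

Column 2 of [L]_W is the W-coordinate vector of L(b2).
In standard coordinates L(b2) = A b2 = (1, 0, -2).
Converting to W: (1, 0, -2) = -b1 + 0·b2 + 2b3, so the coordinate vector is (-1, 0, 2).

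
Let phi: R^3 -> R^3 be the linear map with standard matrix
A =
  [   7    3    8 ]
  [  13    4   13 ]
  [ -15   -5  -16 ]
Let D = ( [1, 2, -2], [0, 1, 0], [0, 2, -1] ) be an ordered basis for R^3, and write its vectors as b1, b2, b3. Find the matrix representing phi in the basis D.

[[-3, 3, -2], [3, 0, 3], [-1, -1, -2]]

Let P have columns b1, ..., b3. Then [phi]_D = P^(-1) A P.
Here det P = -1, so P^(-1) is integer; computing A P first and then P^(-1)(A P) gives [[-3, 3, -2], [3, 0, 3], [-1, -1, -2]].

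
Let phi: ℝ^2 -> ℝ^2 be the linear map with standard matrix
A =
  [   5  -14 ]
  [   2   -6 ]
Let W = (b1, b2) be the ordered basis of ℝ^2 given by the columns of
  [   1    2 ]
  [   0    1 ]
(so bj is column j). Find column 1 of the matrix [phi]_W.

[1, 2]

Compute phi(b1) = A b1 = [5, 2] in standard coordinates.
Then write this in W-coordinates: solve for y in y_1 b1 + y_2 b2 = [5, 2].
This gives y = [1, 2], which is column 1 of [phi]_W.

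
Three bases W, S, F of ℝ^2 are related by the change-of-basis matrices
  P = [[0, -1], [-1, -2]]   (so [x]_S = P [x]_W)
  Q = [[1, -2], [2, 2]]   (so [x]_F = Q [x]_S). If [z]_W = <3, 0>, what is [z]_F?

Composing the changes, [z]_F = Q P [z]_W.
Q P = [[2, 3], [-2, -6]]; applying this to <3, 0> gives <6, -6>.

<6, -6>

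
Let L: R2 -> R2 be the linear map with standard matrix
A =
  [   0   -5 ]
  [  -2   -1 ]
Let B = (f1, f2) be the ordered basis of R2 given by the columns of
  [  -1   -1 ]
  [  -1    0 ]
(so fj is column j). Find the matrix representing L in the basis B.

With P the matrix whose columns are f1, f2, [L]_B = P^(-1) A P.
Column by column: L(f1) = A f1 = [5, 3]; its B-coordinates [-3, -2] give column 1.
Continuing for each basis vector yields [L]_B = [[-3, -2], [-2, 2]].

[[-3, -2], [-2, 2]]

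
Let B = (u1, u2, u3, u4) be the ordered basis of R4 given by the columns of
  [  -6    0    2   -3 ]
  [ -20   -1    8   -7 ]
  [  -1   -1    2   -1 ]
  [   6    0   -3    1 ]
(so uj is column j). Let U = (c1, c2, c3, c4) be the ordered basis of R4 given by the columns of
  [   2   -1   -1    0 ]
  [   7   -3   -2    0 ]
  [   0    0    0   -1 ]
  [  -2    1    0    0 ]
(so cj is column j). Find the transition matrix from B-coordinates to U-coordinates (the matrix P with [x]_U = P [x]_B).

Let M have columns uj and N have columns cj. Then for every x, N [x]_U = x = M [x]_B, so P = N^(-1) M.
Since det N = -1, N^(-1) has integer entries; multiplying gives P = [[-2, -1, 1, 0], [2, -2, -1, 1], [0, 0, 1, 2], [1, 1, -2, 1]].

[[-2, -1, 1, 0], [2, -2, -1, 1], [0, 0, 1, 2], [1, 1, -2, 1]]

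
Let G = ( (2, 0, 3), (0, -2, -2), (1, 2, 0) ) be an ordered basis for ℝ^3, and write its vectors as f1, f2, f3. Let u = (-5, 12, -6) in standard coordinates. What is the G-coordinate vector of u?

(-4, -3, 3)

We seek scalars with c_1 f1 + ... + c_3 f3 = u; equivalently solve M c = u where the columns of M are f1, ..., f3.
Row-reducing the augmented matrix [M | u] gives c = (-4, -3, 3).
Check: -4f1 - 3f2 + 3f3 = (-5, 12, -6).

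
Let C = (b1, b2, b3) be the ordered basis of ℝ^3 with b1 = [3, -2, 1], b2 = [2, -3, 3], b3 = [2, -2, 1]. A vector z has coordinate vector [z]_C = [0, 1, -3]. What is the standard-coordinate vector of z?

[-4, 3, 0]

The coordinates say z = 0·b1 + b2 - 3b3; adding the scaled basis vectors gives [-4, 3, 0].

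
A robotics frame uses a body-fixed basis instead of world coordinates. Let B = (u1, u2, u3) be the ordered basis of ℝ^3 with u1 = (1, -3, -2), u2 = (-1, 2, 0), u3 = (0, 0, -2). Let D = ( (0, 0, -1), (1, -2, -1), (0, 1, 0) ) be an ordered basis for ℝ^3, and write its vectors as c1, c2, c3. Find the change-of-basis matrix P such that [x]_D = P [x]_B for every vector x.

[[1, 1, 2], [1, -1, 0], [-1, 0, 0]]

Column j of P is [uj]_D, since P maps B-coordinates to D-coordinates.
Expressing u1 in D: u1 = c1 + c2 - c3, so column 1 of P is (1, 1, -1).
Doing the same for each uj gives P = [[1, 1, 2], [1, -1, 0], [-1, 0, 0]].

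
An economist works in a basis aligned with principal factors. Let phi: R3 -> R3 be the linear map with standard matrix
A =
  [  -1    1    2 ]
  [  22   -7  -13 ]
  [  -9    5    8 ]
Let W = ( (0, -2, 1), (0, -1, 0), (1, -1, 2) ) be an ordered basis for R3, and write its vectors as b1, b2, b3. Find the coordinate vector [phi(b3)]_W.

Column 3 of [phi]_W is the W-coordinate vector of phi(b3).
In standard coordinates phi(b3) = A b3 = (2, 3, 2).
Converting to W: (2, 3, 2) = -2b1 - b2 + 2b3, so the coordinate vector is (-2, -1, 2).

(-2, -1, 2)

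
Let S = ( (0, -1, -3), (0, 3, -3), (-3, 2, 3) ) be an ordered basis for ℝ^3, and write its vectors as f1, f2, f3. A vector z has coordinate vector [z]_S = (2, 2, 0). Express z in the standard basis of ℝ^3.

By definition z = 2f1 + 2f2 + 0·f3.
Summing componentwise gives (0, 4, -12).

(0, 4, -12)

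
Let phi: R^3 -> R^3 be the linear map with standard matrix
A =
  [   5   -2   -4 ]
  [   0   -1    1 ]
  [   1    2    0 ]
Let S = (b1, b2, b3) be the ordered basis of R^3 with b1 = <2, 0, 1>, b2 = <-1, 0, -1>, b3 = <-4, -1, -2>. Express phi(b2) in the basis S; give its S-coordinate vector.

Column 2 of [phi]_S is the S-coordinate vector of phi(b2).
In standard coordinates phi(b2) = A b2 = <-1, -1, -1>.
Converting to S: <-1, -1, -1> = 2b1 + b2 + b3, so the coordinate vector is <2, 1, 1>.

<2, 1, 1>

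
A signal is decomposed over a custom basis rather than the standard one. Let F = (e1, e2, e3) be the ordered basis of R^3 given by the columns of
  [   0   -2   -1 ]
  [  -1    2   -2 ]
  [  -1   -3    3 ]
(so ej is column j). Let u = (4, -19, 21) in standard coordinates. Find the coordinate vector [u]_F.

We seek scalars with c_1 e1 + ... + c_3 e3 = u; equivalently solve M c = u where the columns of M are e1, ..., e3.
Row-reducing the augmented matrix [M | u] gives c = (3, -4, 4).
Check: 3e1 - 4e2 + 4e3 = (4, -19, 21).

(3, -4, 4)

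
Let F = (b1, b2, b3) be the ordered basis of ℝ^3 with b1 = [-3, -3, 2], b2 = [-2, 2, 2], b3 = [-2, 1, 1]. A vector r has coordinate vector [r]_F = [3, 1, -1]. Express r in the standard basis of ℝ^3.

By definition r = 3b1 + b2 - b3.
Summing componentwise gives [-9, -8, 7].

[-9, -8, 7]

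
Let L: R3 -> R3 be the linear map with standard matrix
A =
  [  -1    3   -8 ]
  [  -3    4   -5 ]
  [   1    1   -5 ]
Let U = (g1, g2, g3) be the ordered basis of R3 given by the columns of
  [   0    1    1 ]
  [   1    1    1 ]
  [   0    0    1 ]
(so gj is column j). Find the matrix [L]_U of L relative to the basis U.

[[1, -1, 2], [2, 0, -3], [1, 2, -3]]

Let P have columns g1, ..., g3. Then [L]_U = P^(-1) A P.
Here det P = -1, so P^(-1) is integer; computing A P first and then P^(-1)(A P) gives [[1, -1, 2], [2, 0, -3], [1, 2, -3]].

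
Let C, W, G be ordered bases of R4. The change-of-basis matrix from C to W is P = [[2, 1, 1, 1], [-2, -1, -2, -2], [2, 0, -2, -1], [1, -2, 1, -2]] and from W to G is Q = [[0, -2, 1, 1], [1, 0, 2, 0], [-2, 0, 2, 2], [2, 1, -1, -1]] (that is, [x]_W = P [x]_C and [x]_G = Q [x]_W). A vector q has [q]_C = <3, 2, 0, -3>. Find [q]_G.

Apply P to get W-coordinates <5, -2, 9, 5>, then Q to get G-coordinates.
The result is [q]_G = <18, 23, 18, -6>.

<18, 23, 18, -6>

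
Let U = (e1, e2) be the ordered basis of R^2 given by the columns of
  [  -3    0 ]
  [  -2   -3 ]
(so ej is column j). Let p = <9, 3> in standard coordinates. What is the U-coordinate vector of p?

<-3, 1>

Write p = c_1 e1 + c_2 e2 and solve for the c_i.
System: -3c_1 + 0c_2 = 9, -2c_1 - 3c_2 = 3; solving gives c_1 = -3, c_2 = 1.
Check: -3e1 + e2 = <9, 3>.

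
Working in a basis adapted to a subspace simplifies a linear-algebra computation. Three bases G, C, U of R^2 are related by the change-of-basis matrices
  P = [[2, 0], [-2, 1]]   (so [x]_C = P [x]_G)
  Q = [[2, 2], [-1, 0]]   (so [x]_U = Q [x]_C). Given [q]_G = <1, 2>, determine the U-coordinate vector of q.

First [q]_C = P [q]_G = <2, 0>.
Then [q]_U = Q [q]_C = <4, -2>.

<4, -2>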